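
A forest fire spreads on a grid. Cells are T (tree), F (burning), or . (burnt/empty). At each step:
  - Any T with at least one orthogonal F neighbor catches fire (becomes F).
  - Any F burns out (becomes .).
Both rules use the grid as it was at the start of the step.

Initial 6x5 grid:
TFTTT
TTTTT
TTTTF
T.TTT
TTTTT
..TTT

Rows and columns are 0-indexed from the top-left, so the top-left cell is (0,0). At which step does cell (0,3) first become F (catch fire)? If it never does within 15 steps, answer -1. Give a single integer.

Step 1: cell (0,3)='T' (+6 fires, +2 burnt)
Step 2: cell (0,3)='F' (+9 fires, +6 burnt)
  -> target ignites at step 2
Step 3: cell (0,3)='.' (+4 fires, +9 burnt)
Step 4: cell (0,3)='.' (+3 fires, +4 burnt)
Step 5: cell (0,3)='.' (+3 fires, +3 burnt)
Step 6: cell (0,3)='.' (+0 fires, +3 burnt)
  fire out at step 6

2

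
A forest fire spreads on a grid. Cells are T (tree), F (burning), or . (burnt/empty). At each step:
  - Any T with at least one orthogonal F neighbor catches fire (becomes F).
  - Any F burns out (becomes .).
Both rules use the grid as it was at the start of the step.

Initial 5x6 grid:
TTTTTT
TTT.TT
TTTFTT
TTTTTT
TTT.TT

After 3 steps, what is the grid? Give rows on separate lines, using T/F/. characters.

Step 1: 3 trees catch fire, 1 burn out
  TTTTTT
  TTT.TT
  TTF.FT
  TTTFTT
  TTT.TT
Step 2: 6 trees catch fire, 3 burn out
  TTTTTT
  TTF.FT
  TF...F
  TTF.FT
  TTT.TT
Step 3: 9 trees catch fire, 6 burn out
  TTFTFT
  TF...F
  F.....
  TF...F
  TTF.FT

TTFTFT
TF...F
F.....
TF...F
TTF.FT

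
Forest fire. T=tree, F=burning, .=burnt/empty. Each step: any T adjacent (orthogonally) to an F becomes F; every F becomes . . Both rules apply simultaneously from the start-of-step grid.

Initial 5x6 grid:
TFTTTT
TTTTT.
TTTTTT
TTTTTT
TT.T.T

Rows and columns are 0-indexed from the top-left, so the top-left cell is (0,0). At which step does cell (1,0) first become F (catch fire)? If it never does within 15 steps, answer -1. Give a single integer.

Step 1: cell (1,0)='T' (+3 fires, +1 burnt)
Step 2: cell (1,0)='F' (+4 fires, +3 burnt)
  -> target ignites at step 2
Step 3: cell (1,0)='.' (+5 fires, +4 burnt)
Step 4: cell (1,0)='.' (+6 fires, +5 burnt)
Step 5: cell (1,0)='.' (+3 fires, +6 burnt)
Step 6: cell (1,0)='.' (+3 fires, +3 burnt)
Step 7: cell (1,0)='.' (+1 fires, +3 burnt)
Step 8: cell (1,0)='.' (+1 fires, +1 burnt)
Step 9: cell (1,0)='.' (+0 fires, +1 burnt)
  fire out at step 9

2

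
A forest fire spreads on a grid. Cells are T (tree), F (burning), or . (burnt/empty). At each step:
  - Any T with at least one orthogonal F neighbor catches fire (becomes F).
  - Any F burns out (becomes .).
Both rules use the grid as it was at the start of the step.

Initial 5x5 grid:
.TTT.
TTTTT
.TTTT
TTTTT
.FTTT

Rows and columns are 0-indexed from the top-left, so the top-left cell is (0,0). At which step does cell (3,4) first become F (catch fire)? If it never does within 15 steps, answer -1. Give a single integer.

Step 1: cell (3,4)='T' (+2 fires, +1 burnt)
Step 2: cell (3,4)='T' (+4 fires, +2 burnt)
Step 3: cell (3,4)='T' (+4 fires, +4 burnt)
Step 4: cell (3,4)='F' (+5 fires, +4 burnt)
  -> target ignites at step 4
Step 5: cell (3,4)='.' (+3 fires, +5 burnt)
Step 6: cell (3,4)='.' (+2 fires, +3 burnt)
Step 7: cell (3,4)='.' (+0 fires, +2 burnt)
  fire out at step 7

4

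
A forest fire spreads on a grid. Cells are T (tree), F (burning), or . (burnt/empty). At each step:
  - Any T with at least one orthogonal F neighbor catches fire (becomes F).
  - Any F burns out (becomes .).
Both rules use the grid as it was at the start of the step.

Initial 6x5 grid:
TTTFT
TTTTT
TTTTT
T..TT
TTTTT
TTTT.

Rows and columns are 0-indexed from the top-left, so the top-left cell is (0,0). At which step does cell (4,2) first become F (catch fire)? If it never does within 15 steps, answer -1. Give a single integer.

Step 1: cell (4,2)='T' (+3 fires, +1 burnt)
Step 2: cell (4,2)='T' (+4 fires, +3 burnt)
Step 3: cell (4,2)='T' (+5 fires, +4 burnt)
Step 4: cell (4,2)='T' (+4 fires, +5 burnt)
Step 5: cell (4,2)='F' (+4 fires, +4 burnt)
  -> target ignites at step 5
Step 6: cell (4,2)='.' (+3 fires, +4 burnt)
Step 7: cell (4,2)='.' (+2 fires, +3 burnt)
Step 8: cell (4,2)='.' (+1 fires, +2 burnt)
Step 9: cell (4,2)='.' (+0 fires, +1 burnt)
  fire out at step 9

5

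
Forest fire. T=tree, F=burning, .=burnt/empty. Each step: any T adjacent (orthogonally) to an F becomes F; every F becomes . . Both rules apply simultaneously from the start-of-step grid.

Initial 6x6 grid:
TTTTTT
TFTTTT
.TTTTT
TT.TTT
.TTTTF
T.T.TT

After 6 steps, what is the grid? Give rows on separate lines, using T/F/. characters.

Step 1: 7 trees catch fire, 2 burn out
  TFTTTT
  F.FTTT
  .FTTTT
  TT.TTF
  .TTTF.
  T.T.TF
Step 2: 9 trees catch fire, 7 burn out
  F.FTTT
  ...FTT
  ..FTTF
  TF.TF.
  .TTF..
  T.T.F.
Step 3: 9 trees catch fire, 9 burn out
  ...FTT
  ....FF
  ...FF.
  F..F..
  .FF...
  T.T...
Step 4: 3 trees catch fire, 9 burn out
  ....FF
  ......
  ......
  ......
  ......
  T.F...
Step 5: 0 trees catch fire, 3 burn out
  ......
  ......
  ......
  ......
  ......
  T.....
Step 6: 0 trees catch fire, 0 burn out
  ......
  ......
  ......
  ......
  ......
  T.....

......
......
......
......
......
T.....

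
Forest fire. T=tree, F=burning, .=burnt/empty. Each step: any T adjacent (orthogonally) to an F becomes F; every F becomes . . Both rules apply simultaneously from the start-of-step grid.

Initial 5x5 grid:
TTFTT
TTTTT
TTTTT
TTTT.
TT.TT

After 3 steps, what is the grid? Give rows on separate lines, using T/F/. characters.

Step 1: 3 trees catch fire, 1 burn out
  TF.FT
  TTFTT
  TTTTT
  TTTT.
  TT.TT
Step 2: 5 trees catch fire, 3 burn out
  F...F
  TF.FT
  TTFTT
  TTTT.
  TT.TT
Step 3: 5 trees catch fire, 5 burn out
  .....
  F...F
  TF.FT
  TTFT.
  TT.TT

.....
F...F
TF.FT
TTFT.
TT.TT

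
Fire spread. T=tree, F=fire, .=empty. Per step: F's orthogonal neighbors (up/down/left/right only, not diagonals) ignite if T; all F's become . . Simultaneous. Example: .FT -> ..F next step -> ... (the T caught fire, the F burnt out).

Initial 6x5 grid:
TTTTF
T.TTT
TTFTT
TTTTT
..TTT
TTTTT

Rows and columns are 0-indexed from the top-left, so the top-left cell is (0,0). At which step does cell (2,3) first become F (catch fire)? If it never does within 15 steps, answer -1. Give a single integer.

Step 1: cell (2,3)='F' (+6 fires, +2 burnt)
  -> target ignites at step 1
Step 2: cell (2,3)='.' (+7 fires, +6 burnt)
Step 3: cell (2,3)='.' (+6 fires, +7 burnt)
Step 4: cell (2,3)='.' (+4 fires, +6 burnt)
Step 5: cell (2,3)='.' (+2 fires, +4 burnt)
Step 6: cell (2,3)='.' (+0 fires, +2 burnt)
  fire out at step 6

1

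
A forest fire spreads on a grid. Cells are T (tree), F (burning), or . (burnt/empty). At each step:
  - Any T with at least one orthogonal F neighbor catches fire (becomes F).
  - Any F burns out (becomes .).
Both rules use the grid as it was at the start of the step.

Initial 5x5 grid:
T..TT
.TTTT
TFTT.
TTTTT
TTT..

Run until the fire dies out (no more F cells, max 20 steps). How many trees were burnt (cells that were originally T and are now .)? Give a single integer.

Answer: 17

Derivation:
Step 1: +4 fires, +1 burnt (F count now 4)
Step 2: +5 fires, +4 burnt (F count now 5)
Step 3: +4 fires, +5 burnt (F count now 4)
Step 4: +3 fires, +4 burnt (F count now 3)
Step 5: +1 fires, +3 burnt (F count now 1)
Step 6: +0 fires, +1 burnt (F count now 0)
Fire out after step 6
Initially T: 18, now '.': 24
Total burnt (originally-T cells now '.'): 17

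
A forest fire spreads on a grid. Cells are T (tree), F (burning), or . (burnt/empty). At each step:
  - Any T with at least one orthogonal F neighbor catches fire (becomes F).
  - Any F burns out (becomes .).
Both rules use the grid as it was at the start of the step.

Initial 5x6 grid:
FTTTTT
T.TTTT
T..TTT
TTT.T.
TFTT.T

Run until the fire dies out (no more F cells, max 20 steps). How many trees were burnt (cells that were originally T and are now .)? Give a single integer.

Step 1: +5 fires, +2 burnt (F count now 5)
Step 2: +5 fires, +5 burnt (F count now 5)
Step 3: +2 fires, +5 burnt (F count now 2)
Step 4: +2 fires, +2 burnt (F count now 2)
Step 5: +3 fires, +2 burnt (F count now 3)
Step 6: +2 fires, +3 burnt (F count now 2)
Step 7: +2 fires, +2 burnt (F count now 2)
Step 8: +0 fires, +2 burnt (F count now 0)
Fire out after step 8
Initially T: 22, now '.': 29
Total burnt (originally-T cells now '.'): 21

Answer: 21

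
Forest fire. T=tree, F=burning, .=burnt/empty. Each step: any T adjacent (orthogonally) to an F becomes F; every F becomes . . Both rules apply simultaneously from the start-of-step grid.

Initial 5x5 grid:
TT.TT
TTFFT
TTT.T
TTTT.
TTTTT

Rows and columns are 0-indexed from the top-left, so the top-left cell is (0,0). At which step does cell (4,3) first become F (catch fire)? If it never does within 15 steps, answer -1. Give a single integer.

Step 1: cell (4,3)='T' (+4 fires, +2 burnt)
Step 2: cell (4,3)='T' (+6 fires, +4 burnt)
Step 3: cell (4,3)='T' (+5 fires, +6 burnt)
Step 4: cell (4,3)='F' (+3 fires, +5 burnt)
  -> target ignites at step 4
Step 5: cell (4,3)='.' (+2 fires, +3 burnt)
Step 6: cell (4,3)='.' (+0 fires, +2 burnt)
  fire out at step 6

4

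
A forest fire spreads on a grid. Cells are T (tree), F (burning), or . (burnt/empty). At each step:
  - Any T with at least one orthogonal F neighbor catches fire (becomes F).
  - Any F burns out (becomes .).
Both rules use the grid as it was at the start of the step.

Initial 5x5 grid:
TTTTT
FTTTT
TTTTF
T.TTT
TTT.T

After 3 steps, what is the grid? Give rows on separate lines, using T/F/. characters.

Step 1: 6 trees catch fire, 2 burn out
  FTTTT
  .FTTF
  FTTF.
  T.TTF
  TTT.T
Step 2: 9 trees catch fire, 6 burn out
  .FTTF
  ..FF.
  .FF..
  F.TF.
  TTT.F
Step 3: 4 trees catch fire, 9 burn out
  ..FF.
  .....
  .....
  ..F..
  FTT..

..FF.
.....
.....
..F..
FTT..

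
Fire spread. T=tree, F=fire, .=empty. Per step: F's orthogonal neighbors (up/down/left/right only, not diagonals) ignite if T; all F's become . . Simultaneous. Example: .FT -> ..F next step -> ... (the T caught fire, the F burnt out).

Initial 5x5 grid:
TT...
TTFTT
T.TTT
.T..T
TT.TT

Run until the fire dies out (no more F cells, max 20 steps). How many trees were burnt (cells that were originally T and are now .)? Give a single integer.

Answer: 13

Derivation:
Step 1: +3 fires, +1 burnt (F count now 3)
Step 2: +4 fires, +3 burnt (F count now 4)
Step 3: +3 fires, +4 burnt (F count now 3)
Step 4: +1 fires, +3 burnt (F count now 1)
Step 5: +1 fires, +1 burnt (F count now 1)
Step 6: +1 fires, +1 burnt (F count now 1)
Step 7: +0 fires, +1 burnt (F count now 0)
Fire out after step 7
Initially T: 16, now '.': 22
Total burnt (originally-T cells now '.'): 13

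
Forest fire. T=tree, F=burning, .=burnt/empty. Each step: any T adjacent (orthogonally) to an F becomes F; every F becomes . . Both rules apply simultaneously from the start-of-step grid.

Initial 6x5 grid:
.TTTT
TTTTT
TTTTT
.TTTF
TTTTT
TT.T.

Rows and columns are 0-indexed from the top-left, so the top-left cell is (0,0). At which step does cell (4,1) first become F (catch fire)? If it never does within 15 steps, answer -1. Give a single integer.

Step 1: cell (4,1)='T' (+3 fires, +1 burnt)
Step 2: cell (4,1)='T' (+4 fires, +3 burnt)
Step 3: cell (4,1)='T' (+6 fires, +4 burnt)
Step 4: cell (4,1)='F' (+4 fires, +6 burnt)
  -> target ignites at step 4
Step 5: cell (4,1)='.' (+5 fires, +4 burnt)
Step 6: cell (4,1)='.' (+3 fires, +5 burnt)
Step 7: cell (4,1)='.' (+0 fires, +3 burnt)
  fire out at step 7

4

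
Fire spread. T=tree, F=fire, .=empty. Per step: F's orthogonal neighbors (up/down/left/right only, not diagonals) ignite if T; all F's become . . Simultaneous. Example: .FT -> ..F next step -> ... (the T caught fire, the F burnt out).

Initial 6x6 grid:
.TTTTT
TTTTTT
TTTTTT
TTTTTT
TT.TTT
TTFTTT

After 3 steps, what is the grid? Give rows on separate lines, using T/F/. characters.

Step 1: 2 trees catch fire, 1 burn out
  .TTTTT
  TTTTTT
  TTTTTT
  TTTTTT
  TT.TTT
  TF.FTT
Step 2: 4 trees catch fire, 2 burn out
  .TTTTT
  TTTTTT
  TTTTTT
  TTTTTT
  TF.FTT
  F...FT
Step 3: 5 trees catch fire, 4 burn out
  .TTTTT
  TTTTTT
  TTTTTT
  TFTFTT
  F...FT
  .....F

.TTTTT
TTTTTT
TTTTTT
TFTFTT
F...FT
.....F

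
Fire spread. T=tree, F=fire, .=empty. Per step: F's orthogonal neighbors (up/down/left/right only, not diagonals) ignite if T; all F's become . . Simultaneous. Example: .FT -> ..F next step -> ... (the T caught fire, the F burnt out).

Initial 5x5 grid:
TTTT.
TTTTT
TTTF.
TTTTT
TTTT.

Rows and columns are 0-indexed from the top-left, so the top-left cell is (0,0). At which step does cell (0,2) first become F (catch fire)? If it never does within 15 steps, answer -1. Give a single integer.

Step 1: cell (0,2)='T' (+3 fires, +1 burnt)
Step 2: cell (0,2)='T' (+7 fires, +3 burnt)
Step 3: cell (0,2)='F' (+5 fires, +7 burnt)
  -> target ignites at step 3
Step 4: cell (0,2)='.' (+4 fires, +5 burnt)
Step 5: cell (0,2)='.' (+2 fires, +4 burnt)
Step 6: cell (0,2)='.' (+0 fires, +2 burnt)
  fire out at step 6

3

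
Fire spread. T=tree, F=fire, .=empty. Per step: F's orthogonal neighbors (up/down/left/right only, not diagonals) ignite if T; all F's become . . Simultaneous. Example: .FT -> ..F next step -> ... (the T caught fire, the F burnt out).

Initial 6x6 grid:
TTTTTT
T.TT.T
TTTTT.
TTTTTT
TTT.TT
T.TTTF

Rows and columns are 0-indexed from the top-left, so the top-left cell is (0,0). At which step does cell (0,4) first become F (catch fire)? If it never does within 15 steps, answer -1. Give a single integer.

Step 1: cell (0,4)='T' (+2 fires, +1 burnt)
Step 2: cell (0,4)='T' (+3 fires, +2 burnt)
Step 3: cell (0,4)='T' (+2 fires, +3 burnt)
Step 4: cell (0,4)='T' (+3 fires, +2 burnt)
Step 5: cell (0,4)='T' (+3 fires, +3 burnt)
Step 6: cell (0,4)='T' (+4 fires, +3 burnt)
Step 7: cell (0,4)='T' (+5 fires, +4 burnt)
Step 8: cell (0,4)='F' (+3 fires, +5 burnt)
  -> target ignites at step 8
Step 9: cell (0,4)='.' (+3 fires, +3 burnt)
Step 10: cell (0,4)='.' (+2 fires, +3 burnt)
Step 11: cell (0,4)='.' (+0 fires, +2 burnt)
  fire out at step 11

8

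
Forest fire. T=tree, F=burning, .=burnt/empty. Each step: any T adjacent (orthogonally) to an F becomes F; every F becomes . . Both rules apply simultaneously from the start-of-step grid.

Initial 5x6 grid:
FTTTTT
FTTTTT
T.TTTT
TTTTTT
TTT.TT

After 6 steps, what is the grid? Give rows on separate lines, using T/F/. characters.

Step 1: 3 trees catch fire, 2 burn out
  .FTTTT
  .FTTTT
  F.TTTT
  TTTTTT
  TTT.TT
Step 2: 3 trees catch fire, 3 burn out
  ..FTTT
  ..FTTT
  ..TTTT
  FTTTTT
  TTT.TT
Step 3: 5 trees catch fire, 3 burn out
  ...FTT
  ...FTT
  ..FTTT
  .FTTTT
  FTT.TT
Step 4: 5 trees catch fire, 5 burn out
  ....FT
  ....FT
  ...FTT
  ..FTTT
  .FT.TT
Step 5: 5 trees catch fire, 5 burn out
  .....F
  .....F
  ....FT
  ...FTT
  ..F.TT
Step 6: 2 trees catch fire, 5 burn out
  ......
  ......
  .....F
  ....FT
  ....TT

......
......
.....F
....FT
....TT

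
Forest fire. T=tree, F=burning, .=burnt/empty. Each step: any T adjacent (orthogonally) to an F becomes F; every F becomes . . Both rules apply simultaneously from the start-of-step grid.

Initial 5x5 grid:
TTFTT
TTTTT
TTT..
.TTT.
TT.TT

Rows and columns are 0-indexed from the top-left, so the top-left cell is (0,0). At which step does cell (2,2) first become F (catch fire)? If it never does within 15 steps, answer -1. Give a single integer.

Step 1: cell (2,2)='T' (+3 fires, +1 burnt)
Step 2: cell (2,2)='F' (+5 fires, +3 burnt)
  -> target ignites at step 2
Step 3: cell (2,2)='.' (+4 fires, +5 burnt)
Step 4: cell (2,2)='.' (+3 fires, +4 burnt)
Step 5: cell (2,2)='.' (+2 fires, +3 burnt)
Step 6: cell (2,2)='.' (+2 fires, +2 burnt)
Step 7: cell (2,2)='.' (+0 fires, +2 burnt)
  fire out at step 7

2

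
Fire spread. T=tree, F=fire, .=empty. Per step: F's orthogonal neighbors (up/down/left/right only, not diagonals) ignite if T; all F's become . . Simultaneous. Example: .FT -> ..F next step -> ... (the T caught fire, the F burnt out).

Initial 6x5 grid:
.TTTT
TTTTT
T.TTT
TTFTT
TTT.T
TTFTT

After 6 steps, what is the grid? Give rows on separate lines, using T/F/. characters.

Step 1: 6 trees catch fire, 2 burn out
  .TTTT
  TTTTT
  T.FTT
  TF.FT
  TTF.T
  TF.FT
Step 2: 7 trees catch fire, 6 burn out
  .TTTT
  TTFTT
  T..FT
  F...F
  TF..T
  F...F
Step 3: 7 trees catch fire, 7 burn out
  .TFTT
  TF.FT
  F...F
  .....
  F...F
  .....
Step 4: 4 trees catch fire, 7 burn out
  .F.FT
  F...F
  .....
  .....
  .....
  .....
Step 5: 1 trees catch fire, 4 burn out
  ....F
  .....
  .....
  .....
  .....
  .....
Step 6: 0 trees catch fire, 1 burn out
  .....
  .....
  .....
  .....
  .....
  .....

.....
.....
.....
.....
.....
.....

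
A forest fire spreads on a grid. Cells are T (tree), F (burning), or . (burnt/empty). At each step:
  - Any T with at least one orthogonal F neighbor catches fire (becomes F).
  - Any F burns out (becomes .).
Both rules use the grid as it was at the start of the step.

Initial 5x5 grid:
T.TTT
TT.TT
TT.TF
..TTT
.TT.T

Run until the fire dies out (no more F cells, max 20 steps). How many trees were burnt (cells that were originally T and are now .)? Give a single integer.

Answer: 12

Derivation:
Step 1: +3 fires, +1 burnt (F count now 3)
Step 2: +4 fires, +3 burnt (F count now 4)
Step 3: +2 fires, +4 burnt (F count now 2)
Step 4: +2 fires, +2 burnt (F count now 2)
Step 5: +1 fires, +2 burnt (F count now 1)
Step 6: +0 fires, +1 burnt (F count now 0)
Fire out after step 6
Initially T: 17, now '.': 20
Total burnt (originally-T cells now '.'): 12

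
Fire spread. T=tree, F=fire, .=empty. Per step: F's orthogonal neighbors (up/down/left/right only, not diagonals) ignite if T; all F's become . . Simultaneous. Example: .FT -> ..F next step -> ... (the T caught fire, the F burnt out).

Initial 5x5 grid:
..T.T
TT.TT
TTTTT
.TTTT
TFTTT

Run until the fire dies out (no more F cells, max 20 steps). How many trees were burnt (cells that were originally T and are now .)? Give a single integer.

Step 1: +3 fires, +1 burnt (F count now 3)
Step 2: +3 fires, +3 burnt (F count now 3)
Step 3: +5 fires, +3 burnt (F count now 5)
Step 4: +3 fires, +5 burnt (F count now 3)
Step 5: +2 fires, +3 burnt (F count now 2)
Step 6: +1 fires, +2 burnt (F count now 1)
Step 7: +1 fires, +1 burnt (F count now 1)
Step 8: +0 fires, +1 burnt (F count now 0)
Fire out after step 8
Initially T: 19, now '.': 24
Total burnt (originally-T cells now '.'): 18

Answer: 18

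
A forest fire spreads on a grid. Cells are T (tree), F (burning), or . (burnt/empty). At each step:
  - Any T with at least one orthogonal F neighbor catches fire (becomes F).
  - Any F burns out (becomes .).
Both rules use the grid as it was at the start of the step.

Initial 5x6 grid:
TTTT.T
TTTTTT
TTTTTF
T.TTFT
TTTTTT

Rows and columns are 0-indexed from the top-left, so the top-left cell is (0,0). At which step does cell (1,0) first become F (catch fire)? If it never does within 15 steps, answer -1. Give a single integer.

Step 1: cell (1,0)='T' (+5 fires, +2 burnt)
Step 2: cell (1,0)='T' (+6 fires, +5 burnt)
Step 3: cell (1,0)='T' (+3 fires, +6 burnt)
Step 4: cell (1,0)='T' (+4 fires, +3 burnt)
Step 5: cell (1,0)='T' (+4 fires, +4 burnt)
Step 6: cell (1,0)='F' (+3 fires, +4 burnt)
  -> target ignites at step 6
Step 7: cell (1,0)='.' (+1 fires, +3 burnt)
Step 8: cell (1,0)='.' (+0 fires, +1 burnt)
  fire out at step 8

6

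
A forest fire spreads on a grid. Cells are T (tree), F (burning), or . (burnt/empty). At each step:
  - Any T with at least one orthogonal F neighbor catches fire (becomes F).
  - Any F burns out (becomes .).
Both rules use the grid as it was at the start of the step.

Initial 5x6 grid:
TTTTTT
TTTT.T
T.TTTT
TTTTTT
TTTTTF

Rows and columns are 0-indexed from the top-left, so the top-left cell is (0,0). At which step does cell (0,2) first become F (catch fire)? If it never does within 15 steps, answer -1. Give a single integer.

Step 1: cell (0,2)='T' (+2 fires, +1 burnt)
Step 2: cell (0,2)='T' (+3 fires, +2 burnt)
Step 3: cell (0,2)='T' (+4 fires, +3 burnt)
Step 4: cell (0,2)='T' (+4 fires, +4 burnt)
Step 5: cell (0,2)='T' (+5 fires, +4 burnt)
Step 6: cell (0,2)='T' (+3 fires, +5 burnt)
Step 7: cell (0,2)='F' (+3 fires, +3 burnt)
  -> target ignites at step 7
Step 8: cell (0,2)='.' (+2 fires, +3 burnt)
Step 9: cell (0,2)='.' (+1 fires, +2 burnt)
Step 10: cell (0,2)='.' (+0 fires, +1 burnt)
  fire out at step 10

7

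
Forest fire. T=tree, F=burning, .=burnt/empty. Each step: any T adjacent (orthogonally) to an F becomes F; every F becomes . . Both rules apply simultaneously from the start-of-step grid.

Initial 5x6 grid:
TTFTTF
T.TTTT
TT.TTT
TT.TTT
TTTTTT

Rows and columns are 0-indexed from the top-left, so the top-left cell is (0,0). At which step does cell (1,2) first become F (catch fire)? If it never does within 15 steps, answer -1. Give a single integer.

Step 1: cell (1,2)='F' (+5 fires, +2 burnt)
  -> target ignites at step 1
Step 2: cell (1,2)='.' (+4 fires, +5 burnt)
Step 3: cell (1,2)='.' (+4 fires, +4 burnt)
Step 4: cell (1,2)='.' (+4 fires, +4 burnt)
Step 5: cell (1,2)='.' (+4 fires, +4 burnt)
Step 6: cell (1,2)='.' (+3 fires, +4 burnt)
Step 7: cell (1,2)='.' (+1 fires, +3 burnt)
Step 8: cell (1,2)='.' (+0 fires, +1 burnt)
  fire out at step 8

1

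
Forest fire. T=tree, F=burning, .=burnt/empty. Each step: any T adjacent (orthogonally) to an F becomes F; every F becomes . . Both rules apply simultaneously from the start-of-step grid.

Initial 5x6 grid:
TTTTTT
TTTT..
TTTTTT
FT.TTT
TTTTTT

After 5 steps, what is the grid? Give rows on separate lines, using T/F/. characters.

Step 1: 3 trees catch fire, 1 burn out
  TTTTTT
  TTTT..
  FTTTTT
  .F.TTT
  FTTTTT
Step 2: 3 trees catch fire, 3 burn out
  TTTTTT
  FTTT..
  .FTTTT
  ...TTT
  .FTTTT
Step 3: 4 trees catch fire, 3 burn out
  FTTTTT
  .FTT..
  ..FTTT
  ...TTT
  ..FTTT
Step 4: 4 trees catch fire, 4 burn out
  .FTTTT
  ..FT..
  ...FTT
  ...TTT
  ...FTT
Step 5: 5 trees catch fire, 4 burn out
  ..FTTT
  ...F..
  ....FT
  ...FTT
  ....FT

..FTTT
...F..
....FT
...FTT
....FT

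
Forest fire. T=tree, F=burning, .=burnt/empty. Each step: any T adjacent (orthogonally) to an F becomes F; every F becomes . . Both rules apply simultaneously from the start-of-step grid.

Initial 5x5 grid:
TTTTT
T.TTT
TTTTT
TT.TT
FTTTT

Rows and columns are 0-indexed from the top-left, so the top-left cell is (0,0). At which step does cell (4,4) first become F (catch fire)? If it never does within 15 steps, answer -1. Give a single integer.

Step 1: cell (4,4)='T' (+2 fires, +1 burnt)
Step 2: cell (4,4)='T' (+3 fires, +2 burnt)
Step 3: cell (4,4)='T' (+3 fires, +3 burnt)
Step 4: cell (4,4)='F' (+4 fires, +3 burnt)
  -> target ignites at step 4
Step 5: cell (4,4)='.' (+4 fires, +4 burnt)
Step 6: cell (4,4)='.' (+3 fires, +4 burnt)
Step 7: cell (4,4)='.' (+2 fires, +3 burnt)
Step 8: cell (4,4)='.' (+1 fires, +2 burnt)
Step 9: cell (4,4)='.' (+0 fires, +1 burnt)
  fire out at step 9

4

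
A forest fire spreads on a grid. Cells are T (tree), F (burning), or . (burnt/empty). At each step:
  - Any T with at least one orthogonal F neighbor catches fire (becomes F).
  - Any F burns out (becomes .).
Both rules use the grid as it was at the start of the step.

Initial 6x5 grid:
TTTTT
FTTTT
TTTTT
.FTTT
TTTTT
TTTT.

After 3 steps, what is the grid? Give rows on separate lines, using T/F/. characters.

Step 1: 6 trees catch fire, 2 burn out
  FTTTT
  .FTTT
  FFTTT
  ..FTT
  TFTTT
  TTTT.
Step 2: 7 trees catch fire, 6 burn out
  .FTTT
  ..FTT
  ..FTT
  ...FT
  F.FTT
  TFTT.
Step 3: 7 trees catch fire, 7 burn out
  ..FTT
  ...FT
  ...FT
  ....F
  ...FT
  F.FT.

..FTT
...FT
...FT
....F
...FT
F.FT.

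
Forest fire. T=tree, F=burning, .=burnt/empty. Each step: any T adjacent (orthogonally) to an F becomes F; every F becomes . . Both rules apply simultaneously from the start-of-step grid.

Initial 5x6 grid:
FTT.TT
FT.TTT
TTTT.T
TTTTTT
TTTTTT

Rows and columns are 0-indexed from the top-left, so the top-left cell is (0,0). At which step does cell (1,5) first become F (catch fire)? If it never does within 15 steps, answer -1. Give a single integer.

Step 1: cell (1,5)='T' (+3 fires, +2 burnt)
Step 2: cell (1,5)='T' (+3 fires, +3 burnt)
Step 3: cell (1,5)='T' (+3 fires, +3 burnt)
Step 4: cell (1,5)='T' (+3 fires, +3 burnt)
Step 5: cell (1,5)='T' (+3 fires, +3 burnt)
Step 6: cell (1,5)='T' (+3 fires, +3 burnt)
Step 7: cell (1,5)='F' (+4 fires, +3 burnt)
  -> target ignites at step 7
Step 8: cell (1,5)='.' (+3 fires, +4 burnt)
Step 9: cell (1,5)='.' (+0 fires, +3 burnt)
  fire out at step 9

7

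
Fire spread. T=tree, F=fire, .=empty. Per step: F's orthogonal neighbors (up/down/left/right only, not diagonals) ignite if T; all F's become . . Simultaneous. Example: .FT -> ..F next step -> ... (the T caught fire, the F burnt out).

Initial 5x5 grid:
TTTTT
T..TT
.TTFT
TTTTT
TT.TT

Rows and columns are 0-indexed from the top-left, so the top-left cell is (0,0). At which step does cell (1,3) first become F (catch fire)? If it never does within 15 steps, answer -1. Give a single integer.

Step 1: cell (1,3)='F' (+4 fires, +1 burnt)
  -> target ignites at step 1
Step 2: cell (1,3)='.' (+6 fires, +4 burnt)
Step 3: cell (1,3)='.' (+4 fires, +6 burnt)
Step 4: cell (1,3)='.' (+3 fires, +4 burnt)
Step 5: cell (1,3)='.' (+2 fires, +3 burnt)
Step 6: cell (1,3)='.' (+1 fires, +2 burnt)
Step 7: cell (1,3)='.' (+0 fires, +1 burnt)
  fire out at step 7

1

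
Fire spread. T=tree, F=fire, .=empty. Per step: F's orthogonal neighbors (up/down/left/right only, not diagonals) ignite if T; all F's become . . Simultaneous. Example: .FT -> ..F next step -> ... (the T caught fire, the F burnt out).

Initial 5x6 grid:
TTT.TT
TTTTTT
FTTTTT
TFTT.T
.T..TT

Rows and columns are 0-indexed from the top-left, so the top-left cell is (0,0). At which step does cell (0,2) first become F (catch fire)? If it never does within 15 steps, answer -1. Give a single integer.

Step 1: cell (0,2)='T' (+5 fires, +2 burnt)
Step 2: cell (0,2)='T' (+4 fires, +5 burnt)
Step 3: cell (0,2)='T' (+3 fires, +4 burnt)
Step 4: cell (0,2)='F' (+3 fires, +3 burnt)
  -> target ignites at step 4
Step 5: cell (0,2)='.' (+2 fires, +3 burnt)
Step 6: cell (0,2)='.' (+3 fires, +2 burnt)
Step 7: cell (0,2)='.' (+2 fires, +3 burnt)
Step 8: cell (0,2)='.' (+1 fires, +2 burnt)
Step 9: cell (0,2)='.' (+0 fires, +1 burnt)
  fire out at step 9

4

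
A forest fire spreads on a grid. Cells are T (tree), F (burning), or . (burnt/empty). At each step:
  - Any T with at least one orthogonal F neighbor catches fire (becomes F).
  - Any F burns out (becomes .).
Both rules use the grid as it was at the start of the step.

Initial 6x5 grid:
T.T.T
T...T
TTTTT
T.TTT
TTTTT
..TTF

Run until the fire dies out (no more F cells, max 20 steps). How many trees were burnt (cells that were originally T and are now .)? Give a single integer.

Step 1: +2 fires, +1 burnt (F count now 2)
Step 2: +3 fires, +2 burnt (F count now 3)
Step 3: +3 fires, +3 burnt (F count now 3)
Step 4: +4 fires, +3 burnt (F count now 4)
Step 5: +3 fires, +4 burnt (F count now 3)
Step 6: +2 fires, +3 burnt (F count now 2)
Step 7: +1 fires, +2 burnt (F count now 1)
Step 8: +1 fires, +1 burnt (F count now 1)
Step 9: +1 fires, +1 burnt (F count now 1)
Step 10: +0 fires, +1 burnt (F count now 0)
Fire out after step 10
Initially T: 21, now '.': 29
Total burnt (originally-T cells now '.'): 20

Answer: 20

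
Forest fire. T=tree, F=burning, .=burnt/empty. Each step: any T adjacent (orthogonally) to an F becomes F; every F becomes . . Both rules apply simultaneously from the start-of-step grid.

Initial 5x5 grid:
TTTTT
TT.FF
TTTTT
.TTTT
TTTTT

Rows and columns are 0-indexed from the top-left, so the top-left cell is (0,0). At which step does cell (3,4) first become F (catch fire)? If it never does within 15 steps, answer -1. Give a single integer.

Step 1: cell (3,4)='T' (+4 fires, +2 burnt)
Step 2: cell (3,4)='F' (+4 fires, +4 burnt)
  -> target ignites at step 2
Step 3: cell (3,4)='.' (+5 fires, +4 burnt)
Step 4: cell (3,4)='.' (+5 fires, +5 burnt)
Step 5: cell (3,4)='.' (+2 fires, +5 burnt)
Step 6: cell (3,4)='.' (+1 fires, +2 burnt)
Step 7: cell (3,4)='.' (+0 fires, +1 burnt)
  fire out at step 7

2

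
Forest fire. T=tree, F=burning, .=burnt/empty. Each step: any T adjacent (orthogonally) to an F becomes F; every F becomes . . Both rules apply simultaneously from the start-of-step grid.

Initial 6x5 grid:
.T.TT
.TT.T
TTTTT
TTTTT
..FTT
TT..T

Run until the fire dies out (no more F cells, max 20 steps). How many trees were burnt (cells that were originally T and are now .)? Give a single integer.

Answer: 19

Derivation:
Step 1: +2 fires, +1 burnt (F count now 2)
Step 2: +4 fires, +2 burnt (F count now 4)
Step 3: +6 fires, +4 burnt (F count now 6)
Step 4: +3 fires, +6 burnt (F count now 3)
Step 5: +2 fires, +3 burnt (F count now 2)
Step 6: +1 fires, +2 burnt (F count now 1)
Step 7: +1 fires, +1 burnt (F count now 1)
Step 8: +0 fires, +1 burnt (F count now 0)
Fire out after step 8
Initially T: 21, now '.': 28
Total burnt (originally-T cells now '.'): 19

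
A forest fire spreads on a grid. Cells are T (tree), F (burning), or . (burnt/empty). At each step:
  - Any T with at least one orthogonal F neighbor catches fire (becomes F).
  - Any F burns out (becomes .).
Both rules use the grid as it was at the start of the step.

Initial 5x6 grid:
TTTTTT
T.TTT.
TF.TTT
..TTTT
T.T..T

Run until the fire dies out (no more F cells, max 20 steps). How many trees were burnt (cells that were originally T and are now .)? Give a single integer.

Step 1: +1 fires, +1 burnt (F count now 1)
Step 2: +1 fires, +1 burnt (F count now 1)
Step 3: +1 fires, +1 burnt (F count now 1)
Step 4: +1 fires, +1 burnt (F count now 1)
Step 5: +1 fires, +1 burnt (F count now 1)
Step 6: +2 fires, +1 burnt (F count now 2)
Step 7: +2 fires, +2 burnt (F count now 2)
Step 8: +3 fires, +2 burnt (F count now 3)
Step 9: +2 fires, +3 burnt (F count now 2)
Step 10: +3 fires, +2 burnt (F count now 3)
Step 11: +2 fires, +3 burnt (F count now 2)
Step 12: +1 fires, +2 burnt (F count now 1)
Step 13: +0 fires, +1 burnt (F count now 0)
Fire out after step 13
Initially T: 21, now '.': 29
Total burnt (originally-T cells now '.'): 20

Answer: 20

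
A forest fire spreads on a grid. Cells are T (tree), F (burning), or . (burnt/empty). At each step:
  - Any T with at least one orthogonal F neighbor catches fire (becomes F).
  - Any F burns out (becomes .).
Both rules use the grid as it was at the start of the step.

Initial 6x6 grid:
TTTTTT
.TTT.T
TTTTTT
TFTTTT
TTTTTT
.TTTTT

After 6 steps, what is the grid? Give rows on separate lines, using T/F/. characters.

Step 1: 4 trees catch fire, 1 burn out
  TTTTTT
  .TTT.T
  TFTTTT
  F.FTTT
  TFTTTT
  .TTTTT
Step 2: 7 trees catch fire, 4 burn out
  TTTTTT
  .FTT.T
  F.FTTT
  ...FTT
  F.FTTT
  .FTTTT
Step 3: 6 trees catch fire, 7 burn out
  TFTTTT
  ..FT.T
  ...FTT
  ....FT
  ...FTT
  ..FTTT
Step 4: 7 trees catch fire, 6 burn out
  F.FTTT
  ...F.T
  ....FT
  .....F
  ....FT
  ...FTT
Step 5: 4 trees catch fire, 7 burn out
  ...FTT
  .....T
  .....F
  ......
  .....F
  ....FT
Step 6: 3 trees catch fire, 4 burn out
  ....FT
  .....F
  ......
  ......
  ......
  .....F

....FT
.....F
......
......
......
.....F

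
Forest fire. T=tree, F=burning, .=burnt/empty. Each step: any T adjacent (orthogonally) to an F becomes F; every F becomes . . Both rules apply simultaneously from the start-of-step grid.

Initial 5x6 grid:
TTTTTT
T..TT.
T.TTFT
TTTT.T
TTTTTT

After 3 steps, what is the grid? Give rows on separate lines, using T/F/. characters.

Step 1: 3 trees catch fire, 1 burn out
  TTTTTT
  T..TF.
  T.TF.F
  TTTT.T
  TTTTTT
Step 2: 5 trees catch fire, 3 burn out
  TTTTFT
  T..F..
  T.F...
  TTTF.F
  TTTTTT
Step 3: 5 trees catch fire, 5 burn out
  TTTF.F
  T.....
  T.....
  TTF...
  TTTFTF

TTTF.F
T.....
T.....
TTF...
TTTFTF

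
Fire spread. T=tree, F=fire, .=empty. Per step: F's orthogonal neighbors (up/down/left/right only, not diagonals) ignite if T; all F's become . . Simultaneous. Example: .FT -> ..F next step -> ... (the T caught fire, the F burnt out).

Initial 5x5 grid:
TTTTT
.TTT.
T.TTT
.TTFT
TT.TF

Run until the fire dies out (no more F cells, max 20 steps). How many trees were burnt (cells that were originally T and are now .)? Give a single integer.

Step 1: +4 fires, +2 burnt (F count now 4)
Step 2: +4 fires, +4 burnt (F count now 4)
Step 3: +3 fires, +4 burnt (F count now 3)
Step 4: +4 fires, +3 burnt (F count now 4)
Step 5: +1 fires, +4 burnt (F count now 1)
Step 6: +1 fires, +1 burnt (F count now 1)
Step 7: +0 fires, +1 burnt (F count now 0)
Fire out after step 7
Initially T: 18, now '.': 24
Total burnt (originally-T cells now '.'): 17

Answer: 17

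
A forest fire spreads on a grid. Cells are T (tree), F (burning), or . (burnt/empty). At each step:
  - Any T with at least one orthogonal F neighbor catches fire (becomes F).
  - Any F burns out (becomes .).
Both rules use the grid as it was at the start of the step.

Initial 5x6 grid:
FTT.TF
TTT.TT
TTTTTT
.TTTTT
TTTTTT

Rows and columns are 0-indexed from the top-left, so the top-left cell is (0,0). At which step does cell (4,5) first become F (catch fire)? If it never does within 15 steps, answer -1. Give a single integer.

Step 1: cell (4,5)='T' (+4 fires, +2 burnt)
Step 2: cell (4,5)='T' (+5 fires, +4 burnt)
Step 3: cell (4,5)='T' (+4 fires, +5 burnt)
Step 4: cell (4,5)='F' (+5 fires, +4 burnt)
  -> target ignites at step 4
Step 5: cell (4,5)='.' (+4 fires, +5 burnt)
Step 6: cell (4,5)='.' (+3 fires, +4 burnt)
Step 7: cell (4,5)='.' (+0 fires, +3 burnt)
  fire out at step 7

4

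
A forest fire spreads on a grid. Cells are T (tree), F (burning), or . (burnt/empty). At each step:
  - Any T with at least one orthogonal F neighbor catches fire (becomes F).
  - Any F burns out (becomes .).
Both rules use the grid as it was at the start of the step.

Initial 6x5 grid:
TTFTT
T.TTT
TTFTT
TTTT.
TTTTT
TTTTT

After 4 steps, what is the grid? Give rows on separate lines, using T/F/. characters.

Step 1: 6 trees catch fire, 2 burn out
  TF.FT
  T.FTT
  TF.FT
  TTFT.
  TTTTT
  TTTTT
Step 2: 8 trees catch fire, 6 burn out
  F...F
  T..FT
  F...F
  TF.F.
  TTFTT
  TTTTT
Step 3: 6 trees catch fire, 8 burn out
  .....
  F...F
  .....
  F....
  TF.FT
  TTFTT
Step 4: 4 trees catch fire, 6 burn out
  .....
  .....
  .....
  .....
  F...F
  TF.FT

.....
.....
.....
.....
F...F
TF.FT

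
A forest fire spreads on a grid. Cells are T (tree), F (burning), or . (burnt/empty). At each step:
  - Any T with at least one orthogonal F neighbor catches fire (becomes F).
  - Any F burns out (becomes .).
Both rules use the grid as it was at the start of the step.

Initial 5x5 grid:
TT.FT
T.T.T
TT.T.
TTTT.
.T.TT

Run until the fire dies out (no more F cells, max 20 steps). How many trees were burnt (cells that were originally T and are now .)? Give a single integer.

Step 1: +1 fires, +1 burnt (F count now 1)
Step 2: +1 fires, +1 burnt (F count now 1)
Step 3: +0 fires, +1 burnt (F count now 0)
Fire out after step 3
Initially T: 16, now '.': 11
Total burnt (originally-T cells now '.'): 2

Answer: 2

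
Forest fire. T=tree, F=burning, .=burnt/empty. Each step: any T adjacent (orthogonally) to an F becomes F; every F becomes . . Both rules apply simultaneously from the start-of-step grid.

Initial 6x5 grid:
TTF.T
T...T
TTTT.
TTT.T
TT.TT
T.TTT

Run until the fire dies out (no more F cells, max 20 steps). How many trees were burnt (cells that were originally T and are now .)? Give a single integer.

Step 1: +1 fires, +1 burnt (F count now 1)
Step 2: +1 fires, +1 burnt (F count now 1)
Step 3: +1 fires, +1 burnt (F count now 1)
Step 4: +1 fires, +1 burnt (F count now 1)
Step 5: +2 fires, +1 burnt (F count now 2)
Step 6: +3 fires, +2 burnt (F count now 3)
Step 7: +4 fires, +3 burnt (F count now 4)
Step 8: +0 fires, +4 burnt (F count now 0)
Fire out after step 8
Initially T: 21, now '.': 22
Total burnt (originally-T cells now '.'): 13

Answer: 13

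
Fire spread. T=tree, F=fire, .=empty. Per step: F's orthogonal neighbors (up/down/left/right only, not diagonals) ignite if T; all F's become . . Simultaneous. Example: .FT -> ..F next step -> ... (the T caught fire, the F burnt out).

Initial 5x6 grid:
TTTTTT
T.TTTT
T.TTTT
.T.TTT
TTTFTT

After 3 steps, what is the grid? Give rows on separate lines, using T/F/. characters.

Step 1: 3 trees catch fire, 1 burn out
  TTTTTT
  T.TTTT
  T.TTTT
  .T.FTT
  TTF.FT
Step 2: 4 trees catch fire, 3 burn out
  TTTTTT
  T.TTTT
  T.TFTT
  .T..FT
  TF...F
Step 3: 6 trees catch fire, 4 burn out
  TTTTTT
  T.TFTT
  T.F.FT
  .F...F
  F.....

TTTTTT
T.TFTT
T.F.FT
.F...F
F.....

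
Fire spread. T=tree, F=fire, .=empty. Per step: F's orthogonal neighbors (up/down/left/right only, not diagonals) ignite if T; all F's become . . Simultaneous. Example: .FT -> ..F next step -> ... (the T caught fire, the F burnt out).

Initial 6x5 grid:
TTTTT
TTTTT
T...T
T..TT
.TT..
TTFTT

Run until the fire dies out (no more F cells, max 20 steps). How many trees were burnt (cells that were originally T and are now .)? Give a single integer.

Answer: 6

Derivation:
Step 1: +3 fires, +1 burnt (F count now 3)
Step 2: +3 fires, +3 burnt (F count now 3)
Step 3: +0 fires, +3 burnt (F count now 0)
Fire out after step 3
Initially T: 21, now '.': 15
Total burnt (originally-T cells now '.'): 6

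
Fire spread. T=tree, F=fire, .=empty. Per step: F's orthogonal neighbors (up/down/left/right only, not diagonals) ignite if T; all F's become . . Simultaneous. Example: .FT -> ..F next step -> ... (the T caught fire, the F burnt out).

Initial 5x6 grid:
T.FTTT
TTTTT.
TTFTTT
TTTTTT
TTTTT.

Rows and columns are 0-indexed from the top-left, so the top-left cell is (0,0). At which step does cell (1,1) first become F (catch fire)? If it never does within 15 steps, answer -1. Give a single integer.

Step 1: cell (1,1)='T' (+5 fires, +2 burnt)
Step 2: cell (1,1)='F' (+8 fires, +5 burnt)
  -> target ignites at step 2
Step 3: cell (1,1)='.' (+8 fires, +8 burnt)
Step 4: cell (1,1)='.' (+4 fires, +8 burnt)
Step 5: cell (1,1)='.' (+0 fires, +4 burnt)
  fire out at step 5

2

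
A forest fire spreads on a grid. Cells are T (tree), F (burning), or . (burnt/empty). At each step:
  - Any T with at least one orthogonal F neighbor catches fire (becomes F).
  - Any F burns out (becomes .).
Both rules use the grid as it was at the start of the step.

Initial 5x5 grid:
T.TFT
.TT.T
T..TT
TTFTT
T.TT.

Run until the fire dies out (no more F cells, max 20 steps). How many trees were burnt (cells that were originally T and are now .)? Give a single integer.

Step 1: +5 fires, +2 burnt (F count now 5)
Step 2: +6 fires, +5 burnt (F count now 6)
Step 3: +4 fires, +6 burnt (F count now 4)
Step 4: +0 fires, +4 burnt (F count now 0)
Fire out after step 4
Initially T: 16, now '.': 24
Total burnt (originally-T cells now '.'): 15

Answer: 15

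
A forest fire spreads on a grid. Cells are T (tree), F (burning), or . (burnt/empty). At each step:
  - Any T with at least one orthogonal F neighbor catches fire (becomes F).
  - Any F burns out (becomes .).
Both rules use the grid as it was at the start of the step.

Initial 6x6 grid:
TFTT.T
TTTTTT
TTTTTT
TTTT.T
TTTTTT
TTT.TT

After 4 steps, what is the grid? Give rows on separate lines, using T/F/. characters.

Step 1: 3 trees catch fire, 1 burn out
  F.FT.T
  TFTTTT
  TTTTTT
  TTTT.T
  TTTTTT
  TTT.TT
Step 2: 4 trees catch fire, 3 burn out
  ...F.T
  F.FTTT
  TFTTTT
  TTTT.T
  TTTTTT
  TTT.TT
Step 3: 4 trees catch fire, 4 burn out
  .....T
  ...FTT
  F.FTTT
  TFTT.T
  TTTTTT
  TTT.TT
Step 4: 5 trees catch fire, 4 burn out
  .....T
  ....FT
  ...FTT
  F.FT.T
  TFTTTT
  TTT.TT

.....T
....FT
...FTT
F.FT.T
TFTTTT
TTT.TT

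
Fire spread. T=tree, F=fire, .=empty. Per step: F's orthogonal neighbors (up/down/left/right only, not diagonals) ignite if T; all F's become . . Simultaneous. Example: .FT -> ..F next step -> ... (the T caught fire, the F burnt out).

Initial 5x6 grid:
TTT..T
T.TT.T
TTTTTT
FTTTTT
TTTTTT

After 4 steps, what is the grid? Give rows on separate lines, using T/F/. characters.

Step 1: 3 trees catch fire, 1 burn out
  TTT..T
  T.TT.T
  FTTTTT
  .FTTTT
  FTTTTT
Step 2: 4 trees catch fire, 3 burn out
  TTT..T
  F.TT.T
  .FTTTT
  ..FTTT
  .FTTTT
Step 3: 4 trees catch fire, 4 burn out
  FTT..T
  ..TT.T
  ..FTTT
  ...FTT
  ..FTTT
Step 4: 5 trees catch fire, 4 burn out
  .FT..T
  ..FT.T
  ...FTT
  ....FT
  ...FTT

.FT..T
..FT.T
...FTT
....FT
...FTT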